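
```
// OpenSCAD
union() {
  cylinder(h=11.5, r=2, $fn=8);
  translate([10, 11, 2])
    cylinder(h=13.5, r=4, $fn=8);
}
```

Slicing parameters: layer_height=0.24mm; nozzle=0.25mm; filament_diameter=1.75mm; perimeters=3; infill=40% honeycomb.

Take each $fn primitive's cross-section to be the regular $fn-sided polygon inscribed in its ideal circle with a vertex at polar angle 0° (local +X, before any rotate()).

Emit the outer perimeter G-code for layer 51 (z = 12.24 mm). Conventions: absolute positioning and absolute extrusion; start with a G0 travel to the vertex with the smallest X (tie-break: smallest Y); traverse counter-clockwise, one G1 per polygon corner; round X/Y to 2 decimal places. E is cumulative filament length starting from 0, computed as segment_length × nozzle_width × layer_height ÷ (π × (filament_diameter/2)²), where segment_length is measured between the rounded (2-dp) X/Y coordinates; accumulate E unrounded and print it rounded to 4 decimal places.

G0 X6.00 Y11.00 Z12.24
G1 X7.17 Y8.17 E0.0764
G1 X10.00 Y7.00 E0.1528
G1 X12.83 Y8.17 E0.2292
G1 X14.00 Y11.00 E0.3056
G1 X12.83 Y13.83 E0.3819
G1 X10.00 Y15.00 E0.4583
G1 X7.17 Y13.83 E0.5347
G1 X6.00 Y11.00 E0.6111

At z = 12.24 mm: the cylinder is not intersected at this z (z outside [0, 11.5]); the r=4 cylinder at (10, 11) gives a regular 8-gon of circumradius 4 (constant along its height); Taking the union: only the r=4 cylinder at (10, 11) is present, so the union is just that shape — 1 connected region. The outline is a single polygon with 8 vertices. Extrusion per mm of travel: 0.25 × 0.24 / (π × 0.875²) = 0.024945. Accumulating E over each segment gives final E = 0.6111.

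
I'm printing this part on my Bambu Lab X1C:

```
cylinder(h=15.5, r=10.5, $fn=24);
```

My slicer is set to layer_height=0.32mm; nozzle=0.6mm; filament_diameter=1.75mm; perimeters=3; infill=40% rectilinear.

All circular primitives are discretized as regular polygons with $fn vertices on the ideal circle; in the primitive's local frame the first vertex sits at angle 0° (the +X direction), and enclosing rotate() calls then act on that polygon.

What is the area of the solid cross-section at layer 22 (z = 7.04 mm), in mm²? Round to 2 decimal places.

342.42 mm²

At z = 7.04 mm: the r=10.5 cylinder gives a regular 24-gon of circumradius 10.5 (constant along its height) (area = (24/2)·10.500²·sin(360°/24) = 342.42 mm²). Overall, the cross-section is a single solid region. Net area = 342.42 mm².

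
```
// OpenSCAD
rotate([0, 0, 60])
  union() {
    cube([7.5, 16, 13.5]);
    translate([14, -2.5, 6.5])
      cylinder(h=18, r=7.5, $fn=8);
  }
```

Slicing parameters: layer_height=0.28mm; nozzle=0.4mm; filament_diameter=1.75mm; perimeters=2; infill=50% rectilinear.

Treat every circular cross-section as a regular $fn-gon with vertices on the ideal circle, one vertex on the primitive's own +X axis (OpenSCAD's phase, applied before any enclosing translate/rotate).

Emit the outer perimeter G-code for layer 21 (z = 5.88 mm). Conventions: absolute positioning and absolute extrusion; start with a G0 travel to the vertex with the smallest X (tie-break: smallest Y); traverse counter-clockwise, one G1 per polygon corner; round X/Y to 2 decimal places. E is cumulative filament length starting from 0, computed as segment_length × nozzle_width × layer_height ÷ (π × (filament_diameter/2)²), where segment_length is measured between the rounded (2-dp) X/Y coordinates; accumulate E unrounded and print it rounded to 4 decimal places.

At z = 5.88 mm: the cube is present — its section is the full 7.5×16 rectangle; the cylinder at (14, -2.5) is not intersected at this z (z outside [6.5, 24.5]); Merging all regions: only the 7.5×16 cube is present, so the union is just that shape — 1 connected region; (whole slice rotated 60° about Z — lengths, areas and connectivity unchanged). The outline is a single polygon with 4 vertices. Extrusion per mm of travel: 0.4 × 0.28 / (π × 0.875²) = 0.046564. Accumulating E over each segment gives final E = 2.1892.

G0 X-13.86 Y8.00 Z5.88
G1 X0.00 Y0.00 E0.7452
G1 X3.75 Y6.50 E1.0946
G1 X-10.11 Y14.50 E1.8398
G1 X-13.86 Y8.00 E2.1892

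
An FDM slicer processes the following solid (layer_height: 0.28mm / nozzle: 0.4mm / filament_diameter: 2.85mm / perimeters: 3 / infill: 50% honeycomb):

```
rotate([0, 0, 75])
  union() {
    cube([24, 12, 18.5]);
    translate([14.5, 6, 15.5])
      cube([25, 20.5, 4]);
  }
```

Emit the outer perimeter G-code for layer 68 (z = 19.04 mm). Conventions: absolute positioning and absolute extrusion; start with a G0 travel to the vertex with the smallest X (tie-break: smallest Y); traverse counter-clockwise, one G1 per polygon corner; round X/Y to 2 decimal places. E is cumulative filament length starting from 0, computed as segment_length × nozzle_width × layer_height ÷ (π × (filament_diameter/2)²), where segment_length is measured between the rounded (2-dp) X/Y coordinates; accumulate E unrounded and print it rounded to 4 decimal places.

At z = 19.04 mm: the cube does not reach this height (z outside [0, 18.5]); the cube at (14.5, 6) (footprint 25×20.5) is included at this height; Combining (union): only the 25×20.5 cube at (14.5, 6) is present, so the union is just that shape — 1 connected region; (rotated 75° about Z; rotation is an isometry so areas/perimeters/island counts are preserved). The outline is a single polygon with 4 vertices. Extrusion per mm of travel: 0.4 × 0.28 / (π × 1.425²) = 0.017557. Accumulating E over each segment gives final E = 1.5976.

G0 X-21.84 Y20.86 Z19.04
G1 X-2.04 Y15.56 E0.3599
G1 X4.43 Y39.71 E0.7988
G1 X-15.37 Y45.01 E1.1587
G1 X-21.84 Y20.86 E1.5976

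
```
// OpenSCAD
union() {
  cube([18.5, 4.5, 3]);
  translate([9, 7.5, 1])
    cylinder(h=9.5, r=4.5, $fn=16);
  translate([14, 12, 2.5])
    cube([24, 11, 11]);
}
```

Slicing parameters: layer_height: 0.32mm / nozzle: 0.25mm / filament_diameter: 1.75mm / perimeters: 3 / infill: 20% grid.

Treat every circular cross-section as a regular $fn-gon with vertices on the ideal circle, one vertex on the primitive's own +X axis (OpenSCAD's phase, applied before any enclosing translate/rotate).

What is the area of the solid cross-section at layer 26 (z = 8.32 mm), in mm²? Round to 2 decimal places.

325.99 mm²

At z = 8.32 mm: the cube is not intersected at this z (z outside [0, 3]); the cylinder at (9, 7.5): section is a regular 16-gon, circumradius r=4.5 (area = (16/2)·4.500²·sin(360°/16) = 61.99 mm²); the cube at (14, 12) is present — its section is the full 24×11 rectangle (area 264.00 mm²); Combining (union): the 2 present regions are separate (no shared area or edge), so areas and boundary lengths simply add and each stays a separate island — area = 325.99 mm². Overall, the cross-section has 2 separate islands. Net area = 325.99 mm².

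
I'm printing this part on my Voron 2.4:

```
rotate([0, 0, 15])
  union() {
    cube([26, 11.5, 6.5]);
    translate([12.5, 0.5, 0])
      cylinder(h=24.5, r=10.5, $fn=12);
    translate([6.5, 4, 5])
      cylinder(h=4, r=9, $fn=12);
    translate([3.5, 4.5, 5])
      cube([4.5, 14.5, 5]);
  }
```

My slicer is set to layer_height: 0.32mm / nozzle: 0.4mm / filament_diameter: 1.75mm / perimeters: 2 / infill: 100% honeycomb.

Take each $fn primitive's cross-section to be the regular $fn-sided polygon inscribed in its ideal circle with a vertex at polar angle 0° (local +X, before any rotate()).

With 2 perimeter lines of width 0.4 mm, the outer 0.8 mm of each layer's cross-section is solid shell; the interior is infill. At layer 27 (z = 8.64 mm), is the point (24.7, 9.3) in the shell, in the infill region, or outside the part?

At z = 8.64 mm: the cube does not reach this height (z outside [0, 6.5]); the r=10.5 cylinder at (12.5, 0.5) contributes a regular 12-gon of circumradius 10.5; the r=9 cylinder at (6.5, 4) gives a regular 12-gon of circumradius 9 (constant along its height); the 4.5×14.5 cube at (3.5, 4.5) contributes its full rectangle; Taking the union: the regions partially overlap (shared area 190.76 mm²), so overlapping operands fuse into one piece — 1 connected region; (rotated 15° about Z; rotation is an isometry so areas/perimeters/island counts are preserved). Overall, the cross-section is a single solid region. Undo the 15° rotation: the query point maps to (26.265, 2.590) in the un-rotated model frame. The nearest boundary edge runs (21.59, 5.75)→(23.00, 0.50); distance from the point to it = 3.70 mm. The point is not inside any of the regions above, so it lies outside the cross-section (3.70 mm from the nearest boundary).

outside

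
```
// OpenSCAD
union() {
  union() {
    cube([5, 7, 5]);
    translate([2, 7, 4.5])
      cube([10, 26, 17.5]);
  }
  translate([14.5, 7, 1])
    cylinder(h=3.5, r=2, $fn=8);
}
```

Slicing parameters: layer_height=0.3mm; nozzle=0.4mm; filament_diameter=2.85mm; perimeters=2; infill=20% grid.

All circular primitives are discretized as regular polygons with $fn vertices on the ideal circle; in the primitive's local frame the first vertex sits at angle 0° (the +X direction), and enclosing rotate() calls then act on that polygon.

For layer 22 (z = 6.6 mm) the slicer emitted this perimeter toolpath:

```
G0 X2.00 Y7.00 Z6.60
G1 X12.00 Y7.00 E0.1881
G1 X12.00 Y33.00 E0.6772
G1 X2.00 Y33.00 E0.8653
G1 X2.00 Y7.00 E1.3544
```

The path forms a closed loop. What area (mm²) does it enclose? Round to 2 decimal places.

260.00 mm²

Apply the shoelace formula to the sequence of (X, Y) vertices; enclosed area = 260.00 mm².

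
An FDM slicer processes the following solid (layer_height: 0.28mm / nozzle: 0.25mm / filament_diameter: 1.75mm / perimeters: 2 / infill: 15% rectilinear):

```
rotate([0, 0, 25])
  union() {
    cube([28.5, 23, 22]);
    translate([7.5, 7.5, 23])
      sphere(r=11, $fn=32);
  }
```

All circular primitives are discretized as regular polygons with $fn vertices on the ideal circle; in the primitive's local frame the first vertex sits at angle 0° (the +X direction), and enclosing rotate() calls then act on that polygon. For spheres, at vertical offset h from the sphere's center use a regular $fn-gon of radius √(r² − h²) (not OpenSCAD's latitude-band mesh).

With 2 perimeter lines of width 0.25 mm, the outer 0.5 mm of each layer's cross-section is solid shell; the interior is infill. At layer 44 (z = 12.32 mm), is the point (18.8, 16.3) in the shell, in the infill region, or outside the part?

infill

At z = 12.32 mm: the cube (footprint 28.5×23) is included at this height; the sphere at (7.5, 7.5): section is a regular 32-gon, circumradius = √(r²−h²) = √(11²−10.68²) = 2.634; Merging all regions: the r=11 sphere at (7.5, 7.5) lies entirely inside the 28.5×23 cube, so the union is just the 28.5×23 cube — 1 connected region; (rotated 25° about Z; rotation is an isometry so areas/perimeters/island counts are preserved). Overall, the cross-section is a single solid region. Undo the 25° rotation: the query point maps to (23.927, 6.828) in the un-rotated model frame. The nearest boundary edge runs (28.50, 23.00)→(28.50, 0.00); distance from the point to it = 4.57 mm. The point is inside the cross-section and 4.57 mm from the nearest boundary — more than the 0.5 mm shell width (2 × 0.25), so it's in the infill interior.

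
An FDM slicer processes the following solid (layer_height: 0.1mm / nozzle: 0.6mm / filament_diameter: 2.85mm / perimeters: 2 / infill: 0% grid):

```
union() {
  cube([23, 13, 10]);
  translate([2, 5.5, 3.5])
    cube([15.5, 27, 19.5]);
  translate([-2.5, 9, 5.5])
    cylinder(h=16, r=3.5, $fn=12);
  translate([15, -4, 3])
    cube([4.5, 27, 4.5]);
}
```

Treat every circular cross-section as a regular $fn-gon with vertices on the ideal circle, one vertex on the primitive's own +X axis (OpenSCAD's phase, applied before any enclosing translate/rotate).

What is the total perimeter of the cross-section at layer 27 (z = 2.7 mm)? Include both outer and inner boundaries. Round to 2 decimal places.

72.00 mm

At z = 2.7 mm: the cube is present — its section is the full 23×13 rectangle (perimeter 72.00 mm); the cube at (2, 5.5) does not reach this height (z outside [3.5, 23]); the cylinder at (-2.5, 9) does not reach this height (z outside [5.5, 21.5]); the cube at (15, -4) does not reach this height (z outside [3, 7.5]); Combining (union): only the 23×13 cube is present, so the union is just that shape — boundary = 72.00 mm. Overall, the cross-section is a single solid region. Total boundary length (outer) = 72.00 mm.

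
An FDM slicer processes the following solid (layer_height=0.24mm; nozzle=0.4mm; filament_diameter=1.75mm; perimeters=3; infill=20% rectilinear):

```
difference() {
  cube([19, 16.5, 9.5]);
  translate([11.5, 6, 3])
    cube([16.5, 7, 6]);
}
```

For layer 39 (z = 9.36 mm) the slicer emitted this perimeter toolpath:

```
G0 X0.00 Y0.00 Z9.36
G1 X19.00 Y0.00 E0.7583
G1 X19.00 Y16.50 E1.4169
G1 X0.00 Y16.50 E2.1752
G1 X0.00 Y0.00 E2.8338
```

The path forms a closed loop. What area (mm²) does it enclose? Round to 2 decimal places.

313.50 mm²

Apply the shoelace formula to the sequence of (X, Y) vertices; enclosed area = 313.50 mm².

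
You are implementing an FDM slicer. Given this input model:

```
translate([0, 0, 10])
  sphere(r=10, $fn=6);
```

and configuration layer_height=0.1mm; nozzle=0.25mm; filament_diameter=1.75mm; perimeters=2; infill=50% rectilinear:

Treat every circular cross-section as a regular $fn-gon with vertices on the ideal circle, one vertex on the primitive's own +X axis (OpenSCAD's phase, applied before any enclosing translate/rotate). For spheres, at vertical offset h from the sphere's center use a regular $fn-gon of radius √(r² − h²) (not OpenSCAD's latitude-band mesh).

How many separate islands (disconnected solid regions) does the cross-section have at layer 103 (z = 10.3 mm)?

At z = 10.3 mm: the sphere: section is a regular 6-gon, circumradius = √(r²−h²) = √(10²−0.3²) = 9.995. Overall, the cross-section is a single solid region. Island count = 1.

1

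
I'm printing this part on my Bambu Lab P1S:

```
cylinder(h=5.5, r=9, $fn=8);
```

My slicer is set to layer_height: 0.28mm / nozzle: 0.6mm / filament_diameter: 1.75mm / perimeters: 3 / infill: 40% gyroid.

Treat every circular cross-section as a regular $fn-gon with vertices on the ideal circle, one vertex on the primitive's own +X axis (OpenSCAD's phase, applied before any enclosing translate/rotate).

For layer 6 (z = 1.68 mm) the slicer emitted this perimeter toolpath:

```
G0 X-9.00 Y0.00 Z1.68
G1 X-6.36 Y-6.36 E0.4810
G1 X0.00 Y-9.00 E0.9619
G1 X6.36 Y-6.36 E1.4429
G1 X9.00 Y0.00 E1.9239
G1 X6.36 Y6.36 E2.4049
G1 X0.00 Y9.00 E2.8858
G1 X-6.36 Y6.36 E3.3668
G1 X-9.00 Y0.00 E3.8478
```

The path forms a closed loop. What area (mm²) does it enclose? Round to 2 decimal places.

Apply the shoelace formula to the sequence of (X, Y) vertices; enclosed area = 228.96 mm².

228.96 mm²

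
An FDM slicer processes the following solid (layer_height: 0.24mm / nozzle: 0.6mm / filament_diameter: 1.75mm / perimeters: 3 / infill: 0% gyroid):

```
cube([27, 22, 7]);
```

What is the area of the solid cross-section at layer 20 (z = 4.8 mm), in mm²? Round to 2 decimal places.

594.00 mm²

At z = 4.8 mm: the cube (footprint 27×22) is included at this height (area 594.00 mm²). Overall, the cross-section is a single solid region. Net area = 594.00 mm².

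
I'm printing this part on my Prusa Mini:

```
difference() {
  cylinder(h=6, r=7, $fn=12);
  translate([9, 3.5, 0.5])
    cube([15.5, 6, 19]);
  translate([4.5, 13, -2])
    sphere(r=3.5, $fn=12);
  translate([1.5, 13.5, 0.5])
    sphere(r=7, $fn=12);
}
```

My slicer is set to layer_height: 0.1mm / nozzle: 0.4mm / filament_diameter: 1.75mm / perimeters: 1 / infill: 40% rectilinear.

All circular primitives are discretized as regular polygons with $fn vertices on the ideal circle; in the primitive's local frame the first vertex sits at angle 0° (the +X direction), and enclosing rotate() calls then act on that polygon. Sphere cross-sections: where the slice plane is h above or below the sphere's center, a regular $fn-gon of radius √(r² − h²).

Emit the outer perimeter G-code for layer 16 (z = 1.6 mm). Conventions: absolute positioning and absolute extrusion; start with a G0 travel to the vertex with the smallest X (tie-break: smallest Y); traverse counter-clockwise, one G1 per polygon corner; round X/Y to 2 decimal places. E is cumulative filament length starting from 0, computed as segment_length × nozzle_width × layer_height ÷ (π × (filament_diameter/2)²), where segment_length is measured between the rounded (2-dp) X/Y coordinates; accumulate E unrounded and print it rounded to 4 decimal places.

At z = 1.6 mm: the r=7 cylinder contributes a regular 12-gon of circumradius 7; the 15.5×6 cube at (9, 3.5) contributes its full rectangle; the sphere at (4.5, 13) is absent (|z−center|=3.600 > r=3.5); the r=7 sphere at (1.5, 13.5) slices to a regular 12-gon of circumradius 6.913 (√(r²−h²) with h=1.1 from center); After the difference (first − rest): starting from the r=7 cylinder, the 15.5×6 cube at (9, 3.5) misses the remaining region (no effect); the r=7 sphere at (1.5, 13.5) partially overlaps it — only the 0.02 mm² overlap (of its 143.37 mm²) is removed, clipping the outline — 1 connected region. The outline is a single polygon with 14 vertices. Extrusion per mm of travel: 0.4 × 0.1 / (π × 0.875²) = 0.016630. Accumulating E over each segment gives final E = 0.7229.

G0 X-7.00 Y0.00 Z1.60
G1 X-6.06 Y-3.50 E0.0603
G1 X-3.50 Y-6.06 E0.1205
G1 X0.00 Y-7.00 E0.1807
G1 X3.50 Y-6.06 E0.2410
G1 X6.06 Y-3.50 E0.3012
G1 X7.00 Y0.00 E0.3615
G1 X6.06 Y3.50 E0.4218
G1 X3.50 Y6.06 E0.4820
G1 X1.52 Y6.59 E0.5160
G1 X1.50 Y6.59 E0.5164
G1 X-0.02 Y6.99 E0.5425
G1 X-3.50 Y6.06 E0.6024
G1 X-6.06 Y3.50 E0.6626
G1 X-7.00 Y0.00 E0.7229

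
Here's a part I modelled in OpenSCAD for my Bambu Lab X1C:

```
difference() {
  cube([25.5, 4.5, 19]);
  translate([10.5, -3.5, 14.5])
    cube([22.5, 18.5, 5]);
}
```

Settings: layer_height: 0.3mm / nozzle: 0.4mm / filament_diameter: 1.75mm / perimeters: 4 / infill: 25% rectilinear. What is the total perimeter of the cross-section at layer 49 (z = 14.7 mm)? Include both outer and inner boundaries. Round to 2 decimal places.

30.00 mm

At z = 14.7 mm: the cube (footprint 25.5×4.5) is included at this height (perimeter 60.00 mm); the 22.5×18.5 cube at (10.5, -3.5) contributes its full rectangle (perimeter 82.00 mm); Taking the first minus the rest: starting from the 25.5×4.5 cube, the 22.5×18.5 cube at (10.5, -3.5) partially overlaps it — only the 67.50 mm² overlap (of its 416.25 mm²) is removed, clipping the outline — boundary = 30.00 mm. Overall, the cross-section is a single solid region. Total boundary length (outer) = 30.00 mm.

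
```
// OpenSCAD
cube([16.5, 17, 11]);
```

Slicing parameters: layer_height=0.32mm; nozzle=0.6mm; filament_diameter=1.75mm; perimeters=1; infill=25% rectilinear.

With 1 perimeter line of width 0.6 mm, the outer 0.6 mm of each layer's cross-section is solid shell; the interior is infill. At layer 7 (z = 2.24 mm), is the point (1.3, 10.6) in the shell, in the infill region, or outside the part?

At z = 2.24 mm: the cube is present — its section is the full 16.5×17 rectangle. Overall, the cross-section is a single solid region. The nearest boundary edge runs (0.00, 17.00)→(0.00, 0.00); distance from the point to it = 1.30 mm. The point is inside the cross-section and 1.30 mm from the nearest boundary — more than the 0.6 mm shell width (1 × 0.6), so it's in the infill interior.

infill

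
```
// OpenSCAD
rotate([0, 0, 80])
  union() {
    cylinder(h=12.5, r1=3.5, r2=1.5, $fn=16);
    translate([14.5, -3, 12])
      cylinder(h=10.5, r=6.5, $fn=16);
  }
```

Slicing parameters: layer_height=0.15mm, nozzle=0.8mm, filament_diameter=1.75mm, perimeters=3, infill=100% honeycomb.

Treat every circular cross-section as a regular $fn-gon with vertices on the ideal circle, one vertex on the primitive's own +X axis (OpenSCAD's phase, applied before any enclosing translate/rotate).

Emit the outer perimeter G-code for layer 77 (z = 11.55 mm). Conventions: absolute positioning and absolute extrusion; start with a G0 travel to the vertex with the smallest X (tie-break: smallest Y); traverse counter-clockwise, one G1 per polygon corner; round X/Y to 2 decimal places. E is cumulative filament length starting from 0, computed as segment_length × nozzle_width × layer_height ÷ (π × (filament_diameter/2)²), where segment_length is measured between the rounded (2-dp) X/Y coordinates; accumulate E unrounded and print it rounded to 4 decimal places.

G0 X-1.63 Y0.29 Z11.55
G1 X-1.61 Y-0.36 E0.0324
G1 X-1.35 Y-0.95 E0.0646
G1 X-0.89 Y-1.39 E0.0964
G1 X-0.29 Y-1.63 E0.1286
G1 X0.36 Y-1.61 E0.1611
G1 X0.95 Y-1.35 E0.1932
G1 X1.39 Y-0.89 E0.2250
G1 X1.63 Y-0.29 E0.2572
G1 X1.61 Y0.36 E0.2897
G1 X1.35 Y0.95 E0.3218
G1 X0.89 Y1.39 E0.3536
G1 X0.29 Y1.63 E0.3858
G1 X-0.36 Y1.61 E0.4183
G1 X-0.95 Y1.35 E0.4504
G1 X-1.39 Y0.89 E0.4822
G1 X-1.63 Y0.29 E0.5144

At z = 11.55 mm: the cone: at t=0.924 of its height the radius interpolates to r₁+(r₂−r₁)t = 1.652, giving a regular 16-gon of that circumradius; the cylinder at (14.5, -3) is absent (z outside [12, 22.5]); Combining (union): only the cone is present, so the union is just that shape — 1 connected region; (rotated 80° about Z; rotation is an isometry so areas/perimeters/island counts are preserved). The outline is a single polygon with 16 vertices. Extrusion per mm of travel: 0.8 × 0.15 / (π × 0.875²) = 0.049890. Accumulating E over each segment gives final E = 0.5144.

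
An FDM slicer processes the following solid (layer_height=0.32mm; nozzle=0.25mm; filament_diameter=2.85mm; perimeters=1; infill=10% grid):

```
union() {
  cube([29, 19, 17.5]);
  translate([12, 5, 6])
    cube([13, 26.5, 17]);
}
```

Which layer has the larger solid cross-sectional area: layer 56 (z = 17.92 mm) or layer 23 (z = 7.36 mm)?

Layer 56 (z = 17.92): the cube is absent (z outside [0, 17.5]); the cube at (12, 5) is present — its section is the full 13×26.5 rectangle (area 344.50 mm²); Merging all regions: only the 13×26.5 cube at (12, 5) is present, so the union is just that shape — area = 344.50 mm². So its area = 344.50 mm². Layer 23 (z = 7.36): the cube is present — its section is the full 29×19 rectangle (area 551.00 mm²); the cube at (12, 5) is present — its section is the full 13×26.5 rectangle (area 344.50 mm²); Taking the union: the regions partially overlap — summed areas 895.50 mm² minus the doubly-counted overlap 182.00 mm² gives 713.50 mm² — area = 713.50 mm². So its area = 713.50 mm². Layer 23 is larger (713.50 vs 344.50 mm²).

layer 23 (z = 7.36 mm)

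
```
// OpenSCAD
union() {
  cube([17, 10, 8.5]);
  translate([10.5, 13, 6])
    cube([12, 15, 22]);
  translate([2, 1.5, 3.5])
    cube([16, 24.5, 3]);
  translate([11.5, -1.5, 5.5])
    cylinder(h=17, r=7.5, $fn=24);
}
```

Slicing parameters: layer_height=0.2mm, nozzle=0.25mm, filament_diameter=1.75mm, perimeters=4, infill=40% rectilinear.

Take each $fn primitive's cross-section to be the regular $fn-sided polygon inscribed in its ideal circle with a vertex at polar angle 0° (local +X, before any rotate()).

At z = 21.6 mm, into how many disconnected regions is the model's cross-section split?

At z = 21.6 mm: the cube is not intersected at this z (z outside [0, 8.5]); the 12×15 cube at (10.5, 13) contributes its full rectangle; the cube at (2, 1.5) does not reach this height (z outside [3.5, 6.5]); the r=7.5 cylinder at (11.5, -1.5) contributes a regular 24-gon of circumradius 7.5; Taking the union: the 2 present regions are separate (no shared area or edge), so areas and boundary lengths simply add and each stays a separate island — 2 connected regions. The result has 2 disconnected regions.

2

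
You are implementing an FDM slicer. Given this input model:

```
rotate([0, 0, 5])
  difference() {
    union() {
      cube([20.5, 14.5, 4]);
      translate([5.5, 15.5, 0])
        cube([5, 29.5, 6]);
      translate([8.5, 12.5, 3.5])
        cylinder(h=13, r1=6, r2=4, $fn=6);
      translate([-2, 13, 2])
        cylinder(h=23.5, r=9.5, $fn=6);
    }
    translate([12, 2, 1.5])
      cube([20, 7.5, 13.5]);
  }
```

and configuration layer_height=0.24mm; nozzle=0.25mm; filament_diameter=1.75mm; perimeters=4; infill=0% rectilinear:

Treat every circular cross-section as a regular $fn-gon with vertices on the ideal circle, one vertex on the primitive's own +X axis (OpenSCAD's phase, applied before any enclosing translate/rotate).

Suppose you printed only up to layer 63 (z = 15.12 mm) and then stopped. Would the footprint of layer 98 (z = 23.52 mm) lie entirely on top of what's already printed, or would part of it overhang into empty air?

Compare the two slices. At z = 15.12: the cube is absent (z outside [0, 4]); the cube at (5.5, 15.5) is not intersected at this z (z outside [0, 6]); the cone at (8.5, 12.5) (r1=6→r2=4) has section circumradius 4.212 here — a regular 6-gon (area = (6/2)·4.212²·sin(360°/6) = 46.10 mm²); the cylinder at (-2, 13): section is a regular 6-gon, circumradius r=9.5 (area = (6/2)·9.500²·sin(360°/6) = 234.48 mm²); Merging all regions: the regions partially overlap — summed areas 280.58 mm² minus the doubly-counted overlap 8.86 mm² gives 271.71 mm² — area = 271.71 mm²; the cube at (12, 2) is not intersected at this z (z outside [1.5, 15]); Taking the first minus the rest: none of the subtracted shapes is present at this height, so that combined region is unchanged — area = 271.71 mm²; (rotated 5° about Z; rotation is an isometry so areas/perimeters/island counts are preserved). At z = 23.52: the cube is not intersected at this z (z outside [0, 4]); the cube at (5.5, 15.5) does not reach this height (z outside [0, 6]); the cone at (8.5, 12.5) is not intersected at this z (z outside [3.5, 16.5]); the r=9.5 cylinder at (-2, 13) contributes a regular 6-gon of circumradius 9.5 (area = (6/2)·9.500²·sin(360°/6) = 234.48 mm²); Taking the union: only the r=9.5 cylinder at (-2, 13) is present, so the union is just that shape — area = 234.48 mm²; the cube at (12, 2) does not reach this height (z outside [1.5, 15]); After the difference (first − rest): none of the subtracted shapes is present at this height, so that combined region is unchanged — area = 234.48 mm²; (whole slice rotated 5° about Z — lengths, areas and connectivity unchanged). Checking containment: the cross-section at z = 23.52 is a subset of the cross-section at z = 15.12.

entirely on top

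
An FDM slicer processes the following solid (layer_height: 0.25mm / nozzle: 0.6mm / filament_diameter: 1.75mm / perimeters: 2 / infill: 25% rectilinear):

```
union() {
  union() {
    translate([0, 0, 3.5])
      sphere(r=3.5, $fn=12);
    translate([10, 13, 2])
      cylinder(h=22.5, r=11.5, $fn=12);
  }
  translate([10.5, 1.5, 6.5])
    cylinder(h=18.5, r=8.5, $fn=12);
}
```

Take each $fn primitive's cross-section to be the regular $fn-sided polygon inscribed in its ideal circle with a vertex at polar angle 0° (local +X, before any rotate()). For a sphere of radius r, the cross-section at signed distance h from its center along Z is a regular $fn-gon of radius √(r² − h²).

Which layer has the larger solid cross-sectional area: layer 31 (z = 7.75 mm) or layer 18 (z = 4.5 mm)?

layer 31 (z = 7.75 mm)

Layer 31 (z = 7.75): the sphere is absent (|z−center|=4.250 > r=3.5); the r=11.5 cylinder at (10, 13) gives a regular 12-gon of circumradius 11.5 (constant along its height) (area = (12/2)·11.500²·sin(360°/12) = 396.75 mm²); Merging all regions: only the r=11.5 cylinder at (10, 13) is present, so the union is just that shape — area = 396.75 mm²; the r=8.5 cylinder at (10.5, 1.5) gives a regular 12-gon of circumradius 8.5 (constant along its height) (area = (12/2)·8.500²·sin(360°/12) = 216.75 mm²); Taking the union: the regions partially overlap — summed areas 613.50 mm² minus the doubly-counted overlap 87.17 mm² gives 526.33 mm² — area = 526.33 mm². So its area = 526.33 mm². Layer 18 (z = 4.5): the sphere: section is a regular 12-gon, circumradius = √(r²−h²) = √(3.5²−1²) = 3.354 (area = (12/2)·3.354²·sin(360°/12) = 33.75 mm²); the r=11.5 cylinder at (10, 13) contributes a regular 12-gon of circumradius 11.5 (area = (12/2)·11.500²·sin(360°/12) = 396.75 mm²); Combining (union): the 2 present regions are separate (no shared area or edge), so areas and boundary lengths simply add and each stays a separate island — area = 430.50 mm²; the cylinder at (10.5, 1.5) does not reach this height (z outside [6.5, 25]); Taking the union: only the result so far is present, so the union is just that shape — area = 430.50 mm². So its area = 430.50 mm². Layer 31 is larger (526.33 vs 430.50 mm²).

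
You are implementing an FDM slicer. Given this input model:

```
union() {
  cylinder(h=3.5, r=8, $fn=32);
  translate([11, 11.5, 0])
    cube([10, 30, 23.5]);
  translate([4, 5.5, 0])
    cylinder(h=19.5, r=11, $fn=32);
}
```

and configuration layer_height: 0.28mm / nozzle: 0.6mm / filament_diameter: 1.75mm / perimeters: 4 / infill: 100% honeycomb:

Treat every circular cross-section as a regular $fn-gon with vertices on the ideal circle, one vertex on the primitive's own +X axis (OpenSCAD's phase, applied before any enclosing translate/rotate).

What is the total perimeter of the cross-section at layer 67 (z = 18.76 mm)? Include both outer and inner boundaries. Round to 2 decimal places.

141.09 mm

At z = 18.76 mm: the cylinder is absent (z outside [0, 3.5]); the cube at (11, 11.5) (footprint 10×30) is included at this height (perimeter 80.00 mm); the cylinder at (4, 5.5): section is a regular 32-gon, circumradius r=11 (perimeter = 2·32·11.000·sin(180°/32) = 69.00 mm); Merging all regions: the regions partially overlap (shared area 2.93 mm²), so the edge portions inside another operand are dropped and the merged outline is re-measured after clipping — boundary = 141.09 mm. Overall, the cross-section is a single solid region. Total boundary length (outer) = 141.09 mm.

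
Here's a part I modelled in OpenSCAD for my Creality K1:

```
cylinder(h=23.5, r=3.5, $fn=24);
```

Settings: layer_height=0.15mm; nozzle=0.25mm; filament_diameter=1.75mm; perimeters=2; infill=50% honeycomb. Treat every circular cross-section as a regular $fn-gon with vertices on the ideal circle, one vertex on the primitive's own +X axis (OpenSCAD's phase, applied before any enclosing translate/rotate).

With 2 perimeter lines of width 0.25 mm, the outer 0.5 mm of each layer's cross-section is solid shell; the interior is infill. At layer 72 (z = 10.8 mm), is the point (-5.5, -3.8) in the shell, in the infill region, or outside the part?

At z = 10.8 mm: the r=3.5 cylinder gives a regular 24-gon of circumradius 3.5 (constant along its height). Overall, the cross-section is a single solid region. The nearest boundary edge runs (-3.03, -1.75)→(-2.47, -2.47); distance from the point to it = 3.21 mm. The point is not inside any of the regions above, so it lies outside the cross-section (3.21 mm from the nearest boundary).

outside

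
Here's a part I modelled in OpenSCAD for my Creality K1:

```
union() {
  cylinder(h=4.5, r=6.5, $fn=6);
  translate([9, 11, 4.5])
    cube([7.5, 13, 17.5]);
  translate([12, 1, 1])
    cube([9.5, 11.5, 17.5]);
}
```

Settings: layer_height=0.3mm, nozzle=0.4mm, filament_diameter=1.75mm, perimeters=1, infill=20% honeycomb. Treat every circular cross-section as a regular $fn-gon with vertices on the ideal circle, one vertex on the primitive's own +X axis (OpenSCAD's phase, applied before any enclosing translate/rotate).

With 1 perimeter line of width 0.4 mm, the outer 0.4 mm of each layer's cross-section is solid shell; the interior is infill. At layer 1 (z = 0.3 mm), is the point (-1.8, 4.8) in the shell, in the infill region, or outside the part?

infill

At z = 0.3 mm: the cylinder: section is a regular 6-gon, circumradius r=6.5; the cube at (9, 11) is absent (z outside [4.5, 22]); the cube at (12, 1) is absent (z outside [1, 18.5]); Combining (union): only the r=6.5 cylinder is present, so the union is just that shape — 1 connected region. Overall, the cross-section is a single solid region. The nearest boundary edge runs (3.25, 5.63)→(-3.25, 5.63); distance from the point to it = 0.83 mm. The point is inside the cross-section and 0.83 mm from the nearest boundary — more than the 0.4 mm shell width (1 × 0.4), so it's in the infill interior.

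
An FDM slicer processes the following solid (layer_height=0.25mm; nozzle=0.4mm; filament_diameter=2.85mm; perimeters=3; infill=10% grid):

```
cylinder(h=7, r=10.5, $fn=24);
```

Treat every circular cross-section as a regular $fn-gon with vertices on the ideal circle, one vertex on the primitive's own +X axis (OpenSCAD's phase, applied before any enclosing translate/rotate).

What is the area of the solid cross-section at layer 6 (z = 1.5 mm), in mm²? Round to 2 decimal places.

At z = 1.5 mm: the r=10.5 cylinder gives a regular 24-gon of circumradius 10.5 (constant along its height) (area = (24/2)·10.500²·sin(360°/24) = 342.42 mm²). Overall, the cross-section is a single solid region. Net area = 342.42 mm².

342.42 mm²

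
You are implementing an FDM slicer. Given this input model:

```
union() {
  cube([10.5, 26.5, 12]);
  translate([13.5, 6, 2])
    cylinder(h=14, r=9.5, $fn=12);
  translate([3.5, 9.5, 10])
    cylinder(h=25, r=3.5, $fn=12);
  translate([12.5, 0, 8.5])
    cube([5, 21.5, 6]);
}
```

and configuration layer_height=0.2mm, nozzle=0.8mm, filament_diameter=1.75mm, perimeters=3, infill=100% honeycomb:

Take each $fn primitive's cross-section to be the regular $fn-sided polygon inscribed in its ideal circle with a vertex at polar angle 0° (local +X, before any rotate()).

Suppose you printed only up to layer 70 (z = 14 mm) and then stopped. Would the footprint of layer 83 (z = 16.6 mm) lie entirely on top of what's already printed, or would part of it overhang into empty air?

entirely on top

Compare the two slices. At z = 14: the cube is not intersected at this z (z outside [0, 12]); the r=9.5 cylinder at (13.5, 6) gives a regular 12-gon of circumradius 9.5 (constant along its height) (area = (12/2)·9.500²·sin(360°/12) = 270.75 mm²); the r=3.5 cylinder at (3.5, 9.5) gives a regular 12-gon of circumradius 3.5 (constant along its height) (area = (12/2)·3.500²·sin(360°/12) = 36.75 mm²); the 5×21.5 cube at (12.5, 0) contributes its full rectangle (area 107.50 mm²); Combining (union): the regions partially overlap — summed areas 415.00 mm² minus the doubly-counted overlap 83.90 mm² gives 331.10 mm² — area = 331.10 mm². At z = 16.6: the cube is absent (z outside [0, 12]); the cylinder at (13.5, 6) is absent (z outside [2, 16]); the r=3.5 cylinder at (3.5, 9.5) gives a regular 12-gon of circumradius 3.5 (constant along its height) (area = (12/2)·3.500²·sin(360°/12) = 36.75 mm²); the cube at (12.5, 0) is not intersected at this z (z outside [8.5, 14.5]); Merging all regions: only the r=3.5 cylinder at (3.5, 9.5) is present, so the union is just that shape — area = 36.75 mm². Checking containment: the cross-section at z = 16.6 is a subset of the cross-section at z = 14.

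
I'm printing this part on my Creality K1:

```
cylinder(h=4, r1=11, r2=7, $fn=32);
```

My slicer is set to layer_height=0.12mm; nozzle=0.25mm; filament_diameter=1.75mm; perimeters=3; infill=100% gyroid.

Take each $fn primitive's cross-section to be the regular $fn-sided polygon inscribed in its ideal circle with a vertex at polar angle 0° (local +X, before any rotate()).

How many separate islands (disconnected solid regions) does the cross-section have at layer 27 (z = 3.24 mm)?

1

At z = 3.24 mm: the cone contributes a regular 32-gon of circumradius 7.760 (interpolated between r1=11 and r2=7 at t=0.810). Overall, the cross-section is a single solid region. Island count = 1.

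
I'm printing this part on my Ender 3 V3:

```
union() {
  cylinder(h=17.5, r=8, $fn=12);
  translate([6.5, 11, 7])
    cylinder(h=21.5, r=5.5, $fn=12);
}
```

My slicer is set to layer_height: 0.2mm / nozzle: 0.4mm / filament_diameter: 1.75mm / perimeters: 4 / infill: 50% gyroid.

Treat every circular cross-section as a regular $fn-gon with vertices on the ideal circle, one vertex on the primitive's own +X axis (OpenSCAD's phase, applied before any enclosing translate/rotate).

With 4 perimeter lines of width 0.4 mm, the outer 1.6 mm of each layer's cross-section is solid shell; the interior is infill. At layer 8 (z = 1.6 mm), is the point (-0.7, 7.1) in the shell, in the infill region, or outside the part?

At z = 1.6 mm: the r=8 cylinder gives a regular 12-gon of circumradius 8 (constant along its height); the cylinder at (6.5, 11) is absent (z outside [7, 28.5]); Merging all regions: only the r=8 cylinder is present, so the union is just that shape — 1 connected region. Overall, the cross-section is a single solid region. The nearest boundary edge runs (0.00, 8.00)→(-4.00, 6.93); distance from the point to it = 0.69 mm. The point is inside the cross-section, 0.69 mm from the nearest boundary — within the 1.6 mm shell band (4 × 0.4).

shell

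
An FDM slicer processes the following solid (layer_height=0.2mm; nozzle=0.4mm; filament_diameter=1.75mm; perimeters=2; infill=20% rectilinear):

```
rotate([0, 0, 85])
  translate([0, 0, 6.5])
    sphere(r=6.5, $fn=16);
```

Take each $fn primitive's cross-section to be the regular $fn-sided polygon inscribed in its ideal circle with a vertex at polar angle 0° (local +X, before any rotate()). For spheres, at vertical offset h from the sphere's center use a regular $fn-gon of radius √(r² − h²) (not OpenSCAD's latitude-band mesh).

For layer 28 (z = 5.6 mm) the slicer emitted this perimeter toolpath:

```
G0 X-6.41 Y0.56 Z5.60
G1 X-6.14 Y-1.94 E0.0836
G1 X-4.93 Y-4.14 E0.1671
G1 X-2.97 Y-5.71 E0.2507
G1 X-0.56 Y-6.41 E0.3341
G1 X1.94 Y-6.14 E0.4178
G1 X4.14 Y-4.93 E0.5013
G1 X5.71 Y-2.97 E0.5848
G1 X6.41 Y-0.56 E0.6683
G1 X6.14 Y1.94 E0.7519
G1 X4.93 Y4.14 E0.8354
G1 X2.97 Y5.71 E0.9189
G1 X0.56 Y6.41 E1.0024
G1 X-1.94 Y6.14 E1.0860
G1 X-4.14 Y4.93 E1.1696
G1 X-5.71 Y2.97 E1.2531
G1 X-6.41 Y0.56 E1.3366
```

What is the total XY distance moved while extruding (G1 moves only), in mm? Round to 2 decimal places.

40.18 mm

Sum the Euclidean lengths of each G1 segment: total = 40.18 mm.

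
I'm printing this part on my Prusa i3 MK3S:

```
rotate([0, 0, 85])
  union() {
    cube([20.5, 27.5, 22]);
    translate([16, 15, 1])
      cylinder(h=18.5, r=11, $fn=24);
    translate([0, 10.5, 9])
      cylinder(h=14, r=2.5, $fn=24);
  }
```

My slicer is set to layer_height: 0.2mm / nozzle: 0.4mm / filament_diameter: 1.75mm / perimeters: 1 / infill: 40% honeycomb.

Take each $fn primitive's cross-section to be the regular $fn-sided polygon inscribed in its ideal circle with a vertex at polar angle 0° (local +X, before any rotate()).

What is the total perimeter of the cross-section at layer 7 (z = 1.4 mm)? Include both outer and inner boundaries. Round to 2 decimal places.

At z = 1.4 mm: the cube is present — its section is the full 20.5×27.5 rectangle (perimeter 96.00 mm); the r=11 cylinder at (16, 15) gives a regular 24-gon of circumradius 11 (constant along its height) (perimeter = 2·24·11.000·sin(180°/24) = 68.92 mm); the cylinder at (0, 10.5) does not reach this height (z outside [9, 23]); Merging all regions: the regions partially overlap (shared area 283.46 mm²), so the edge portions inside another operand are dropped and the merged outline is re-measured after clipping — boundary = 101.26 mm; (rotated 85° about Z; rotation is an isometry so areas/perimeters/island counts are preserved). Overall, the cross-section is a single solid region. Total boundary length (outer) = 101.26 mm.

101.26 mm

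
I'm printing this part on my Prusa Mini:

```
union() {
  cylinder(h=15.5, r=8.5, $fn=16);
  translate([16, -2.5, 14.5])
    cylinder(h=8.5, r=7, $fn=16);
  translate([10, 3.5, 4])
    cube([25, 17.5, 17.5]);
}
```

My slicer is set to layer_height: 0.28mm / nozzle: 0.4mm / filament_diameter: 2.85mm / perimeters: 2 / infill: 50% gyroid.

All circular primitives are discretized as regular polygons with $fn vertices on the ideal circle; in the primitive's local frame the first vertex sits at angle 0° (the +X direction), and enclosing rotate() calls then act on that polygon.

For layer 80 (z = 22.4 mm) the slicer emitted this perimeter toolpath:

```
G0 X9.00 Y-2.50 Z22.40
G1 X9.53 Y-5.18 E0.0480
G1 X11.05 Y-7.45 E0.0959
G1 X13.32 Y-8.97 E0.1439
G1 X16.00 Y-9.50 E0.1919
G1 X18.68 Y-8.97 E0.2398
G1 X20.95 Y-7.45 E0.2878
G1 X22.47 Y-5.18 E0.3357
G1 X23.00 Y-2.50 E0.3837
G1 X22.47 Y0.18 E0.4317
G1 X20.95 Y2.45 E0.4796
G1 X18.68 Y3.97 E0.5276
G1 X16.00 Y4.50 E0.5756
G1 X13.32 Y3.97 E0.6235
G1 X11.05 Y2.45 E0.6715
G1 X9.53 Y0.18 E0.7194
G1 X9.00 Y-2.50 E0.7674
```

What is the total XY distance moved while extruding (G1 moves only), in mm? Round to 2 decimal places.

43.71 mm

Sum the Euclidean lengths of each G1 segment: total = 43.71 mm.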